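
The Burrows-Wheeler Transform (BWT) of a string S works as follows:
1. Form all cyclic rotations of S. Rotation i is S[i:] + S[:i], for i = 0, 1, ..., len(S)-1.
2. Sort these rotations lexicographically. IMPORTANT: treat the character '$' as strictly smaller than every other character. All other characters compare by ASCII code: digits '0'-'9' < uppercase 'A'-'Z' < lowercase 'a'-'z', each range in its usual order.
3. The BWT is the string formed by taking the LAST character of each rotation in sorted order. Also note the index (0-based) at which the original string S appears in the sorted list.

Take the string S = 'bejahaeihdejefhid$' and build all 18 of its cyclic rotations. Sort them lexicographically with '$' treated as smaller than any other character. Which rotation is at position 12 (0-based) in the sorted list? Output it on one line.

Answer: hdejefhid$bejahaei

Derivation:
All 18 rotations (rotation i = S[i:]+S[:i]):
  rot[0] = bejahaeihdejefhid$
  rot[1] = ejahaeihdejefhid$b
  rot[2] = jahaeihdejefhid$be
  rot[3] = ahaeihdejefhid$bej
  rot[4] = haeihdejefhid$beja
  rot[5] = aeihdejefhid$bejah
  rot[6] = eihdejefhid$bejaha
  rot[7] = ihdejefhid$bejahae
  rot[8] = hdejefhid$bejahaei
  rot[9] = dejefhid$bejahaeih
  rot[10] = ejefhid$bejahaeihd
  rot[11] = jefhid$bejahaeihde
  rot[12] = efhid$bejahaeihdej
  rot[13] = fhid$bejahaeihdeje
  rot[14] = hid$bejahaeihdejef
  rot[15] = id$bejahaeihdejefh
  rot[16] = d$bejahaeihdejefhi
  rot[17] = $bejahaeihdejefhid
Sorted (with $ < everything):
  sorted[0] = $bejahaeihdejefhid
  sorted[1] = aeihdejefhid$bejah
  sorted[2] = ahaeihdejefhid$bej
  sorted[3] = bejahaeihdejefhid$
  sorted[4] = d$bejahaeihdejefhi
  sorted[5] = dejefhid$bejahaeih
  sorted[6] = efhid$bejahaeihdej
  sorted[7] = eihdejefhid$bejaha
  sorted[8] = ejahaeihdejefhid$b
  sorted[9] = ejefhid$bejahaeihd
  sorted[10] = fhid$bejahaeihdeje
  sorted[11] = haeihdejefhid$beja
  sorted[12] = hdejefhid$bejahaei
  sorted[13] = hid$bejahaeihdejef
  sorted[14] = id$bejahaeihdejefh
  sorted[15] = ihdejefhid$bejahae
  sorted[16] = jahaeihdejefhid$be
  sorted[17] = jefhid$bejahaeihde
sorted[12] = hdejefhid$bejahaei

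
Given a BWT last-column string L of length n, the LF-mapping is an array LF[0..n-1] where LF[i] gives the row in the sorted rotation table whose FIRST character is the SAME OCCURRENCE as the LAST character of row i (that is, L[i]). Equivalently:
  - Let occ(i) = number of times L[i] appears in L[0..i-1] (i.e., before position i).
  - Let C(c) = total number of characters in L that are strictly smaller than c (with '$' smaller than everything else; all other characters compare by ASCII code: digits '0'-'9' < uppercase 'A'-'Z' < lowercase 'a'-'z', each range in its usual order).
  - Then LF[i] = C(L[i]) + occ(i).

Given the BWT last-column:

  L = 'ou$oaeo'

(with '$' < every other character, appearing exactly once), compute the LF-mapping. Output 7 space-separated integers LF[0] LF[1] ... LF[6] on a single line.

Answer: 3 6 0 4 1 2 5

Derivation:
Char counts: '$':1, 'a':1, 'e':1, 'o':3, 'u':1
C (first-col start): C('$')=0, C('a')=1, C('e')=2, C('o')=3, C('u')=6
L[0]='o': occ=0, LF[0]=C('o')+0=3+0=3
L[1]='u': occ=0, LF[1]=C('u')+0=6+0=6
L[2]='$': occ=0, LF[2]=C('$')+0=0+0=0
L[3]='o': occ=1, LF[3]=C('o')+1=3+1=4
L[4]='a': occ=0, LF[4]=C('a')+0=1+0=1
L[5]='e': occ=0, LF[5]=C('e')+0=2+0=2
L[6]='o': occ=2, LF[6]=C('o')+2=3+2=5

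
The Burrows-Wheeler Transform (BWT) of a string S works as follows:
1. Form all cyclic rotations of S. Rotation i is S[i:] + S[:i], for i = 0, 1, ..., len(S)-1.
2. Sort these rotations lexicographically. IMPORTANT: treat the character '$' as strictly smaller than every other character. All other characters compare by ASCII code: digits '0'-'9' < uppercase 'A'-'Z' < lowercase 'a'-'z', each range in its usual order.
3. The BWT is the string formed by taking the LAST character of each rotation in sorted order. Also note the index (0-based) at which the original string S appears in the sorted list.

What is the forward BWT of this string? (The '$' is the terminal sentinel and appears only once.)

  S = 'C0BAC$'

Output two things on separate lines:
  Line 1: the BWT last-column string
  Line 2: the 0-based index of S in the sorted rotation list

All 6 rotations (rotation i = S[i:]+S[:i]):
  rot[0] = C0BAC$
  rot[1] = 0BAC$C
  rot[2] = BAC$C0
  rot[3] = AC$C0B
  rot[4] = C$C0BA
  rot[5] = $C0BAC
Sorted (with $ < everything):
  sorted[0] = $C0BAC  (last char: 'C')
  sorted[1] = 0BAC$C  (last char: 'C')
  sorted[2] = AC$C0B  (last char: 'B')
  sorted[3] = BAC$C0  (last char: '0')
  sorted[4] = C$C0BA  (last char: 'A')
  sorted[5] = C0BAC$  (last char: '$')
Last column: CCB0A$
Original string S is at sorted index 5

Answer: CCB0A$
5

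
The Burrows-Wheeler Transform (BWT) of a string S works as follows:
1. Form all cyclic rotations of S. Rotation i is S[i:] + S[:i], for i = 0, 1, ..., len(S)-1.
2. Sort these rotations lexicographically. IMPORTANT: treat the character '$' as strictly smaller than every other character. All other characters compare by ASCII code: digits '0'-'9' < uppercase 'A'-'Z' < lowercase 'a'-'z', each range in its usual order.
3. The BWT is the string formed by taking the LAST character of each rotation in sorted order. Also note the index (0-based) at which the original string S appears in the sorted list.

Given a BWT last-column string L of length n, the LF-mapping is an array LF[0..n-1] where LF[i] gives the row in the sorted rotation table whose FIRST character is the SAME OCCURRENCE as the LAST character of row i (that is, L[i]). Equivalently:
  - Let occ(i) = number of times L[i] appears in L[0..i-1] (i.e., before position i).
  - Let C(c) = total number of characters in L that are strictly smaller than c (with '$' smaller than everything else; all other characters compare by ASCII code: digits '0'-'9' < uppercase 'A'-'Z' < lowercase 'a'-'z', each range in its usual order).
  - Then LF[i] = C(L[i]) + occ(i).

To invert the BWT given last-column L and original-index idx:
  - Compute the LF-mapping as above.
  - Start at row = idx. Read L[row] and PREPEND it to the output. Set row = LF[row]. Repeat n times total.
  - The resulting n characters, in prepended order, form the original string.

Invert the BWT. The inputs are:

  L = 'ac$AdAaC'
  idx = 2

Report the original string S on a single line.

LF mapping: 4 6 0 1 7 2 5 3
Walk LF starting at row 2, prepending L[row]:
  step 1: row=2, L[2]='$', prepend. Next row=LF[2]=0
  step 2: row=0, L[0]='a', prepend. Next row=LF[0]=4
  step 3: row=4, L[4]='d', prepend. Next row=LF[4]=7
  step 4: row=7, L[7]='C', prepend. Next row=LF[7]=3
  step 5: row=3, L[3]='A', prepend. Next row=LF[3]=1
  step 6: row=1, L[1]='c', prepend. Next row=LF[1]=6
  step 7: row=6, L[6]='a', prepend. Next row=LF[6]=5
  step 8: row=5, L[5]='A', prepend. Next row=LF[5]=2
Reversed output: AacACda$

Answer: AacACda$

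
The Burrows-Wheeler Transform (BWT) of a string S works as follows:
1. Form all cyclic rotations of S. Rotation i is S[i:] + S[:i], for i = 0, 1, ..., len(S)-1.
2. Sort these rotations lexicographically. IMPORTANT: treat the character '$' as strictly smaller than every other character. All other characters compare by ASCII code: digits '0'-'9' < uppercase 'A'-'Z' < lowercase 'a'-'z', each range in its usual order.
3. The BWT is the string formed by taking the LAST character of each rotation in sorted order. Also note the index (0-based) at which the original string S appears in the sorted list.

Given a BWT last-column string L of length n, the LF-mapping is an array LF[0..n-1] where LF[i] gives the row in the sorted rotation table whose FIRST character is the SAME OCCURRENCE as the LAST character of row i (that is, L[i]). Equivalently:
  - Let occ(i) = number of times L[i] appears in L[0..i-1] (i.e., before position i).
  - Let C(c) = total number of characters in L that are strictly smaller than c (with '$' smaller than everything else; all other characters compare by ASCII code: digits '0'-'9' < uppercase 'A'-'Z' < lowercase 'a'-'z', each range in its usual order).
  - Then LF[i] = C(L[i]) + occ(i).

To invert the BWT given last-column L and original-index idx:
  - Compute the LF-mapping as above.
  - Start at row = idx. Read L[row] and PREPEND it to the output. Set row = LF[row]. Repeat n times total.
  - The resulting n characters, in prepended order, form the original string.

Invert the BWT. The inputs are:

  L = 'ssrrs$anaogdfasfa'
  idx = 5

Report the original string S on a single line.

Answer: dragonfsassafras$

Derivation:
LF mapping: 13 14 11 12 15 0 1 9 2 10 8 5 6 3 16 7 4
Walk LF starting at row 5, prepending L[row]:
  step 1: row=5, L[5]='$', prepend. Next row=LF[5]=0
  step 2: row=0, L[0]='s', prepend. Next row=LF[0]=13
  step 3: row=13, L[13]='a', prepend. Next row=LF[13]=3
  step 4: row=3, L[3]='r', prepend. Next row=LF[3]=12
  step 5: row=12, L[12]='f', prepend. Next row=LF[12]=6
  step 6: row=6, L[6]='a', prepend. Next row=LF[6]=1
  step 7: row=1, L[1]='s', prepend. Next row=LF[1]=14
  step 8: row=14, L[14]='s', prepend. Next row=LF[14]=16
  step 9: row=16, L[16]='a', prepend. Next row=LF[16]=4
  step 10: row=4, L[4]='s', prepend. Next row=LF[4]=15
  step 11: row=15, L[15]='f', prepend. Next row=LF[15]=7
  step 12: row=7, L[7]='n', prepend. Next row=LF[7]=9
  step 13: row=9, L[9]='o', prepend. Next row=LF[9]=10
  step 14: row=10, L[10]='g', prepend. Next row=LF[10]=8
  step 15: row=8, L[8]='a', prepend. Next row=LF[8]=2
  step 16: row=2, L[2]='r', prepend. Next row=LF[2]=11
  step 17: row=11, L[11]='d', prepend. Next row=LF[11]=5
Reversed output: dragonfsassafras$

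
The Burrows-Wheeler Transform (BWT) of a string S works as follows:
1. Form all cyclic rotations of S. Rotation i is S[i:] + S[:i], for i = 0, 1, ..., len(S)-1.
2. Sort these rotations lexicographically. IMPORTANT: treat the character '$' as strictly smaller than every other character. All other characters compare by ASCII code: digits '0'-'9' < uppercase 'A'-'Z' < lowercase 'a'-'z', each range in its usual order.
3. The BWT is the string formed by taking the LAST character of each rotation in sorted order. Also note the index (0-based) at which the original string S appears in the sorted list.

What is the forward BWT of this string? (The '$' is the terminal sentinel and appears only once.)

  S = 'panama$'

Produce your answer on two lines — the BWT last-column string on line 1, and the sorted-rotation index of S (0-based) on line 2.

Answer: amnpaa$
6

Derivation:
All 7 rotations (rotation i = S[i:]+S[:i]):
  rot[0] = panama$
  rot[1] = anama$p
  rot[2] = nama$pa
  rot[3] = ama$pan
  rot[4] = ma$pana
  rot[5] = a$panam
  rot[6] = $panama
Sorted (with $ < everything):
  sorted[0] = $panama  (last char: 'a')
  sorted[1] = a$panam  (last char: 'm')
  sorted[2] = ama$pan  (last char: 'n')
  sorted[3] = anama$p  (last char: 'p')
  sorted[4] = ma$pana  (last char: 'a')
  sorted[5] = nama$pa  (last char: 'a')
  sorted[6] = panama$  (last char: '$')
Last column: amnpaa$
Original string S is at sorted index 6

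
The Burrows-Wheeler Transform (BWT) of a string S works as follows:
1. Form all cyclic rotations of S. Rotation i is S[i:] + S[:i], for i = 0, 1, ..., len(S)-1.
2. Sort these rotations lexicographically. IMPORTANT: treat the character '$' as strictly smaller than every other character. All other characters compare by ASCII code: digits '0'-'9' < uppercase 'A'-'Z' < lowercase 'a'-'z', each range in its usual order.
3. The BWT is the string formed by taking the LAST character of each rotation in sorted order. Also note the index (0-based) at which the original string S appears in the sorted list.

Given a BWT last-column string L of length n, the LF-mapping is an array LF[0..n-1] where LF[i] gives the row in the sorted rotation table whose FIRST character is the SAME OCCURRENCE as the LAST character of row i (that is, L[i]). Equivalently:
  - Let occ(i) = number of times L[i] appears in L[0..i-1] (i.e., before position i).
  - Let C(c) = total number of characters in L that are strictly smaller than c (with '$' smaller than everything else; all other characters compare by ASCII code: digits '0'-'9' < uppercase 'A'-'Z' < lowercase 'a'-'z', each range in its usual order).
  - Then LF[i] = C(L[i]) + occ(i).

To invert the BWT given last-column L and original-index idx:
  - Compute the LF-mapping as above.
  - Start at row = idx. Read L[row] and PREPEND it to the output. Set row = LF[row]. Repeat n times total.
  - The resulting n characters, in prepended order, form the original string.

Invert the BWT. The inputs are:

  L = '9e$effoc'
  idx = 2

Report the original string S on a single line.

LF mapping: 1 3 0 4 5 6 7 2
Walk LF starting at row 2, prepending L[row]:
  step 1: row=2, L[2]='$', prepend. Next row=LF[2]=0
  step 2: row=0, L[0]='9', prepend. Next row=LF[0]=1
  step 3: row=1, L[1]='e', prepend. Next row=LF[1]=3
  step 4: row=3, L[3]='e', prepend. Next row=LF[3]=4
  step 5: row=4, L[4]='f', prepend. Next row=LF[4]=5
  step 6: row=5, L[5]='f', prepend. Next row=LF[5]=6
  step 7: row=6, L[6]='o', prepend. Next row=LF[6]=7
  step 8: row=7, L[7]='c', prepend. Next row=LF[7]=2
Reversed output: coffee9$

Answer: coffee9$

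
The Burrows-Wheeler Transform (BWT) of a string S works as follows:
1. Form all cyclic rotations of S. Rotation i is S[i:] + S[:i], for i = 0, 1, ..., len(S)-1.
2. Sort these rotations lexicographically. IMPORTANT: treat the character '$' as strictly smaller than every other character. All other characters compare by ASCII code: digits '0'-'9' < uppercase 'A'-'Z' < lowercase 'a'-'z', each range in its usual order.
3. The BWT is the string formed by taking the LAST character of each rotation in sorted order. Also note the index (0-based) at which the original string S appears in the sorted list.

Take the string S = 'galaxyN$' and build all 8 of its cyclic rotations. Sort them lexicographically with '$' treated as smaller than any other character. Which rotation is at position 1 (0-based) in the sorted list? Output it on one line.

All 8 rotations (rotation i = S[i:]+S[:i]):
  rot[0] = galaxyN$
  rot[1] = alaxyN$g
  rot[2] = laxyN$ga
  rot[3] = axyN$gal
  rot[4] = xyN$gala
  rot[5] = yN$galax
  rot[6] = N$galaxy
  rot[7] = $galaxyN
Sorted (with $ < everything):
  sorted[0] = $galaxyN
  sorted[1] = N$galaxy
  sorted[2] = alaxyN$g
  sorted[3] = axyN$gal
  sorted[4] = galaxyN$
  sorted[5] = laxyN$ga
  sorted[6] = xyN$gala
  sorted[7] = yN$galax
sorted[1] = N$galaxy

Answer: N$galaxy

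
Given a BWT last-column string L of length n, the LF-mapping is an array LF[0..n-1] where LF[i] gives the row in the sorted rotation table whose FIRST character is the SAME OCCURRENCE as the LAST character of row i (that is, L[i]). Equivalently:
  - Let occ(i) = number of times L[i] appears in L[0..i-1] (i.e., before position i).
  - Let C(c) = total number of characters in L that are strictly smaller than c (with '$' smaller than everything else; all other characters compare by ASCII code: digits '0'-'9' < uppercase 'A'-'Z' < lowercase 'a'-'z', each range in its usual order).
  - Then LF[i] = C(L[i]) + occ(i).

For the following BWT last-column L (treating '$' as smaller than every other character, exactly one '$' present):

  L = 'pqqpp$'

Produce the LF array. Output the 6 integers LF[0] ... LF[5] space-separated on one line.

Char counts: '$':1, 'p':3, 'q':2
C (first-col start): C('$')=0, C('p')=1, C('q')=4
L[0]='p': occ=0, LF[0]=C('p')+0=1+0=1
L[1]='q': occ=0, LF[1]=C('q')+0=4+0=4
L[2]='q': occ=1, LF[2]=C('q')+1=4+1=5
L[3]='p': occ=1, LF[3]=C('p')+1=1+1=2
L[4]='p': occ=2, LF[4]=C('p')+2=1+2=3
L[5]='$': occ=0, LF[5]=C('$')+0=0+0=0

Answer: 1 4 5 2 3 0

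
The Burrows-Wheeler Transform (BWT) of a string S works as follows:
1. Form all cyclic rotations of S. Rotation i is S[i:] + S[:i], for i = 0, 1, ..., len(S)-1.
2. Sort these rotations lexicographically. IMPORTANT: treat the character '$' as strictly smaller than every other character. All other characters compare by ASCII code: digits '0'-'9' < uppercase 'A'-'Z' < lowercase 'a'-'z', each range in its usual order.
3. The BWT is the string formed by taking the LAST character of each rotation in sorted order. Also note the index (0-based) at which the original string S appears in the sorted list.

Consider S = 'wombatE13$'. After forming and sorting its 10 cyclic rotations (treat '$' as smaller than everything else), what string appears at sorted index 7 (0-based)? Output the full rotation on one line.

Answer: ombatE13$w

Derivation:
All 10 rotations (rotation i = S[i:]+S[:i]):
  rot[0] = wombatE13$
  rot[1] = ombatE13$w
  rot[2] = mbatE13$wo
  rot[3] = batE13$wom
  rot[4] = atE13$womb
  rot[5] = tE13$womba
  rot[6] = E13$wombat
  rot[7] = 13$wombatE
  rot[8] = 3$wombatE1
  rot[9] = $wombatE13
Sorted (with $ < everything):
  sorted[0] = $wombatE13
  sorted[1] = 13$wombatE
  sorted[2] = 3$wombatE1
  sorted[3] = E13$wombat
  sorted[4] = atE13$womb
  sorted[5] = batE13$wom
  sorted[6] = mbatE13$wo
  sorted[7] = ombatE13$w
  sorted[8] = tE13$womba
  sorted[9] = wombatE13$
sorted[7] = ombatE13$w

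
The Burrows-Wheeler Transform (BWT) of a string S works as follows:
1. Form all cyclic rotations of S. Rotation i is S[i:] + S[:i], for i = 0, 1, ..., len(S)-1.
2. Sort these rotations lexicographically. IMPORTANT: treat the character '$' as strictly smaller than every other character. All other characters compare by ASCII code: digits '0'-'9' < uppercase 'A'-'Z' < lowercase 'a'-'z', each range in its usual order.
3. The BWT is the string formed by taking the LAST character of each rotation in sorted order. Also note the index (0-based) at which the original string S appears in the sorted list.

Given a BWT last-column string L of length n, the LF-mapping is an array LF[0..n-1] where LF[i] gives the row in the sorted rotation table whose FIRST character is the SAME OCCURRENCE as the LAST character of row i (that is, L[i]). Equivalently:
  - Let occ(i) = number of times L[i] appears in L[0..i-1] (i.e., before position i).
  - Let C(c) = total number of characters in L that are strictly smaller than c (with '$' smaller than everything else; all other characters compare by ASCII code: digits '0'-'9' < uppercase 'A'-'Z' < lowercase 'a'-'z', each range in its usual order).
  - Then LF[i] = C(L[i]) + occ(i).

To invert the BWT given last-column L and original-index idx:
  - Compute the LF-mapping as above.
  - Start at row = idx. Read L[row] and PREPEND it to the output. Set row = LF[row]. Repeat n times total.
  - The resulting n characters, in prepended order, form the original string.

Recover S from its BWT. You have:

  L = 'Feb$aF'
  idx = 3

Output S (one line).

Answer: abFeF$

Derivation:
LF mapping: 1 5 4 0 3 2
Walk LF starting at row 3, prepending L[row]:
  step 1: row=3, L[3]='$', prepend. Next row=LF[3]=0
  step 2: row=0, L[0]='F', prepend. Next row=LF[0]=1
  step 3: row=1, L[1]='e', prepend. Next row=LF[1]=5
  step 4: row=5, L[5]='F', prepend. Next row=LF[5]=2
  step 5: row=2, L[2]='b', prepend. Next row=LF[2]=4
  step 6: row=4, L[4]='a', prepend. Next row=LF[4]=3
Reversed output: abFeF$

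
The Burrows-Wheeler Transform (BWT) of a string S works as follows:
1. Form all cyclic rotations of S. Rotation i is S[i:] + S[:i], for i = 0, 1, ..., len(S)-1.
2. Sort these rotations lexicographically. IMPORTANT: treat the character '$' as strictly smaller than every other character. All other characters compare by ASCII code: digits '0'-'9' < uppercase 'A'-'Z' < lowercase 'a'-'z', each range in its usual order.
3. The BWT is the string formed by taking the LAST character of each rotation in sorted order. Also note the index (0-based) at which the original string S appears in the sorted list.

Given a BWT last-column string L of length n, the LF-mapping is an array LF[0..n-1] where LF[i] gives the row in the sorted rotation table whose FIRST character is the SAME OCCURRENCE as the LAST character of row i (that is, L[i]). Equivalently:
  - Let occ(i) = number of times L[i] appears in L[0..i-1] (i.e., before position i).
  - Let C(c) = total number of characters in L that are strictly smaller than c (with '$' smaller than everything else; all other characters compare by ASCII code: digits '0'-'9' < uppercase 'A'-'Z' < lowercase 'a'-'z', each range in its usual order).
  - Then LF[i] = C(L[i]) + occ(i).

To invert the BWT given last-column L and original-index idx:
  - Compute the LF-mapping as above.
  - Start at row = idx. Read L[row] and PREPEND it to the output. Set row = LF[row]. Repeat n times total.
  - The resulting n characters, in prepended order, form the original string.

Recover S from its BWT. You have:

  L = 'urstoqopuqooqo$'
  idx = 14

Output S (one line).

LF mapping: 13 10 11 12 1 7 2 6 14 8 3 4 9 5 0
Walk LF starting at row 14, prepending L[row]:
  step 1: row=14, L[14]='$', prepend. Next row=LF[14]=0
  step 2: row=0, L[0]='u', prepend. Next row=LF[0]=13
  step 3: row=13, L[13]='o', prepend. Next row=LF[13]=5
  step 4: row=5, L[5]='q', prepend. Next row=LF[5]=7
  step 5: row=7, L[7]='p', prepend. Next row=LF[7]=6
  step 6: row=6, L[6]='o', prepend. Next row=LF[6]=2
  step 7: row=2, L[2]='s', prepend. Next row=LF[2]=11
  step 8: row=11, L[11]='o', prepend. Next row=LF[11]=4
  step 9: row=4, L[4]='o', prepend. Next row=LF[4]=1
  step 10: row=1, L[1]='r', prepend. Next row=LF[1]=10
  step 11: row=10, L[10]='o', prepend. Next row=LF[10]=3
  step 12: row=3, L[3]='t', prepend. Next row=LF[3]=12
  step 13: row=12, L[12]='q', prepend. Next row=LF[12]=9
  step 14: row=9, L[9]='q', prepend. Next row=LF[9]=8
  step 15: row=8, L[8]='u', prepend. Next row=LF[8]=14
Reversed output: uqqtoroosopqou$

Answer: uqqtoroosopqou$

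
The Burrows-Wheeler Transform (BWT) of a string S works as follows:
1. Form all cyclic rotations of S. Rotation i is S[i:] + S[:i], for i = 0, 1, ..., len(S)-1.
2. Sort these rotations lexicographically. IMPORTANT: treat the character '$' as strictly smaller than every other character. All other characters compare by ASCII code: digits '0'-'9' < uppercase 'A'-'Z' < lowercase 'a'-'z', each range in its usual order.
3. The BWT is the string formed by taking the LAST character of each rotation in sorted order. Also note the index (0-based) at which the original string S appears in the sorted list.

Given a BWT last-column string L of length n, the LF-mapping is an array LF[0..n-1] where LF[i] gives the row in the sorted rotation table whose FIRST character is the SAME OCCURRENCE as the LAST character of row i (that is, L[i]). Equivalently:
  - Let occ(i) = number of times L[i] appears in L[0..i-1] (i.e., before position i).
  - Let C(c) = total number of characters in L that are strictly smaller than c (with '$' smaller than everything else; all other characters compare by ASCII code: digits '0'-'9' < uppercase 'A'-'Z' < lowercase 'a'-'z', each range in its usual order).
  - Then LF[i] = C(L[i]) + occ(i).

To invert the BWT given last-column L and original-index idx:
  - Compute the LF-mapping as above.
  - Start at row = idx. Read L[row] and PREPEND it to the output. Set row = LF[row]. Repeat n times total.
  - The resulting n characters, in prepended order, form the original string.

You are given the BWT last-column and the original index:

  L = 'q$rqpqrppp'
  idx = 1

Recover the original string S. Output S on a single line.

Answer: pprqprpqq$

Derivation:
LF mapping: 5 0 8 6 1 7 9 2 3 4
Walk LF starting at row 1, prepending L[row]:
  step 1: row=1, L[1]='$', prepend. Next row=LF[1]=0
  step 2: row=0, L[0]='q', prepend. Next row=LF[0]=5
  step 3: row=5, L[5]='q', prepend. Next row=LF[5]=7
  step 4: row=7, L[7]='p', prepend. Next row=LF[7]=2
  step 5: row=2, L[2]='r', prepend. Next row=LF[2]=8
  step 6: row=8, L[8]='p', prepend. Next row=LF[8]=3
  step 7: row=3, L[3]='q', prepend. Next row=LF[3]=6
  step 8: row=6, L[6]='r', prepend. Next row=LF[6]=9
  step 9: row=9, L[9]='p', prepend. Next row=LF[9]=4
  step 10: row=4, L[4]='p', prepend. Next row=LF[4]=1
Reversed output: pprqprpqq$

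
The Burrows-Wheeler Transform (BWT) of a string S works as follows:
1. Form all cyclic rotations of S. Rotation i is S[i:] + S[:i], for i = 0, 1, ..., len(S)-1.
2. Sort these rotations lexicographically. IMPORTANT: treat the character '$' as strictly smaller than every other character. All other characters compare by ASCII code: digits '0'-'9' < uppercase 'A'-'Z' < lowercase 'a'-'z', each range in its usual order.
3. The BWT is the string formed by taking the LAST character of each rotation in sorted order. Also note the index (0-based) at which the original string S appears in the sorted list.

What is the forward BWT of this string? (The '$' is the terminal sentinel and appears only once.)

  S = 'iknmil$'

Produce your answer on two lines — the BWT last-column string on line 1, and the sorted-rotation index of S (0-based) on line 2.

Answer: l$miink
1

Derivation:
All 7 rotations (rotation i = S[i:]+S[:i]):
  rot[0] = iknmil$
  rot[1] = knmil$i
  rot[2] = nmil$ik
  rot[3] = mil$ikn
  rot[4] = il$iknm
  rot[5] = l$iknmi
  rot[6] = $iknmil
Sorted (with $ < everything):
  sorted[0] = $iknmil  (last char: 'l')
  sorted[1] = iknmil$  (last char: '$')
  sorted[2] = il$iknm  (last char: 'm')
  sorted[3] = knmil$i  (last char: 'i')
  sorted[4] = l$iknmi  (last char: 'i')
  sorted[5] = mil$ikn  (last char: 'n')
  sorted[6] = nmil$ik  (last char: 'k')
Last column: l$miink
Original string S is at sorted index 1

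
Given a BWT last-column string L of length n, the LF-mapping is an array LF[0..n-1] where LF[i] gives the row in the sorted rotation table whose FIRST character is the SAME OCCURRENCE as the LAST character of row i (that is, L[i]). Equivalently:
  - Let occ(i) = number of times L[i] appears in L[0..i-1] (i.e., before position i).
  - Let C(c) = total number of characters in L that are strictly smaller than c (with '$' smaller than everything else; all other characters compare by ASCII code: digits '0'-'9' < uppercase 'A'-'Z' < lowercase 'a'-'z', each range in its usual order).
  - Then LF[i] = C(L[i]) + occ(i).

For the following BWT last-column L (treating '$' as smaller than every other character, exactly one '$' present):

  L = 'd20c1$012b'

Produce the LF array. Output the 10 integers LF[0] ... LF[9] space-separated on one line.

Char counts: '$':1, '0':2, '1':2, '2':2, 'b':1, 'c':1, 'd':1
C (first-col start): C('$')=0, C('0')=1, C('1')=3, C('2')=5, C('b')=7, C('c')=8, C('d')=9
L[0]='d': occ=0, LF[0]=C('d')+0=9+0=9
L[1]='2': occ=0, LF[1]=C('2')+0=5+0=5
L[2]='0': occ=0, LF[2]=C('0')+0=1+0=1
L[3]='c': occ=0, LF[3]=C('c')+0=8+0=8
L[4]='1': occ=0, LF[4]=C('1')+0=3+0=3
L[5]='$': occ=0, LF[5]=C('$')+0=0+0=0
L[6]='0': occ=1, LF[6]=C('0')+1=1+1=2
L[7]='1': occ=1, LF[7]=C('1')+1=3+1=4
L[8]='2': occ=1, LF[8]=C('2')+1=5+1=6
L[9]='b': occ=0, LF[9]=C('b')+0=7+0=7

Answer: 9 5 1 8 3 0 2 4 6 7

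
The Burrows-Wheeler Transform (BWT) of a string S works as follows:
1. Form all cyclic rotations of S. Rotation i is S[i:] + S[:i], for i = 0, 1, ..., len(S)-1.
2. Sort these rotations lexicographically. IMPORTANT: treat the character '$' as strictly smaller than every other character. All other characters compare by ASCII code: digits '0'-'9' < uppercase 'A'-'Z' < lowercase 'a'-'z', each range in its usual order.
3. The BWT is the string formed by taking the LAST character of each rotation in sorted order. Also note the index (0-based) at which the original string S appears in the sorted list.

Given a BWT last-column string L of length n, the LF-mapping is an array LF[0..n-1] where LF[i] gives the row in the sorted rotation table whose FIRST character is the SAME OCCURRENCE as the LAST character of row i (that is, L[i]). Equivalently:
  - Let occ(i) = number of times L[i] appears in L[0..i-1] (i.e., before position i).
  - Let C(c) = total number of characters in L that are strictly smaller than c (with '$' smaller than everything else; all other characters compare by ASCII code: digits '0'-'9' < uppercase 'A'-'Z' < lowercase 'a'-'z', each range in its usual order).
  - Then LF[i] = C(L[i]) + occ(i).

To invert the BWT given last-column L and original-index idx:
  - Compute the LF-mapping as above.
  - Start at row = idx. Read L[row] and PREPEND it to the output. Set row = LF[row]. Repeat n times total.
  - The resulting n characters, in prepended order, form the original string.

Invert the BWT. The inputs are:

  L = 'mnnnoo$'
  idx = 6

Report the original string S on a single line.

Answer: oonnnm$

Derivation:
LF mapping: 1 2 3 4 5 6 0
Walk LF starting at row 6, prepending L[row]:
  step 1: row=6, L[6]='$', prepend. Next row=LF[6]=0
  step 2: row=0, L[0]='m', prepend. Next row=LF[0]=1
  step 3: row=1, L[1]='n', prepend. Next row=LF[1]=2
  step 4: row=2, L[2]='n', prepend. Next row=LF[2]=3
  step 5: row=3, L[3]='n', prepend. Next row=LF[3]=4
  step 6: row=4, L[4]='o', prepend. Next row=LF[4]=5
  step 7: row=5, L[5]='o', prepend. Next row=LF[5]=6
Reversed output: oonnnm$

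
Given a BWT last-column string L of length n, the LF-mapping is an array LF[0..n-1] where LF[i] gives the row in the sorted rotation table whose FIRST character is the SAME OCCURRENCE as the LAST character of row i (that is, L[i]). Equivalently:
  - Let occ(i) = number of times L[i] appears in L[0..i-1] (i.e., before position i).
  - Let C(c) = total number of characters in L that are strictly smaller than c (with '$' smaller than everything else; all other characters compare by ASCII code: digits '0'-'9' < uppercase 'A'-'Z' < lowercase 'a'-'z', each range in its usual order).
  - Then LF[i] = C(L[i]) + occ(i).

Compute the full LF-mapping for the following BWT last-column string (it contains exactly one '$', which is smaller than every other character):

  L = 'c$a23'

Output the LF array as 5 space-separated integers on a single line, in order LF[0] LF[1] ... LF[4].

Answer: 4 0 3 1 2

Derivation:
Char counts: '$':1, '2':1, '3':1, 'a':1, 'c':1
C (first-col start): C('$')=0, C('2')=1, C('3')=2, C('a')=3, C('c')=4
L[0]='c': occ=0, LF[0]=C('c')+0=4+0=4
L[1]='$': occ=0, LF[1]=C('$')+0=0+0=0
L[2]='a': occ=0, LF[2]=C('a')+0=3+0=3
L[3]='2': occ=0, LF[3]=C('2')+0=1+0=1
L[4]='3': occ=0, LF[4]=C('3')+0=2+0=2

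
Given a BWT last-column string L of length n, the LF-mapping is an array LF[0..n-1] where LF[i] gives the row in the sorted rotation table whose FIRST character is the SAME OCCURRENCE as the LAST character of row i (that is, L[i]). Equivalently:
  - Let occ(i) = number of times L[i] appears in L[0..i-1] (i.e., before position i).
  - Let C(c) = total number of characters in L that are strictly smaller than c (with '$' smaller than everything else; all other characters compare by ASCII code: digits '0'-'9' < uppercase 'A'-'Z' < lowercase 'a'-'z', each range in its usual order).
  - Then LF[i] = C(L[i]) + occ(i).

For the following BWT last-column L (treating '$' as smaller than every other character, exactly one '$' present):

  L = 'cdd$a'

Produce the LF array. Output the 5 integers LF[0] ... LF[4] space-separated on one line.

Char counts: '$':1, 'a':1, 'c':1, 'd':2
C (first-col start): C('$')=0, C('a')=1, C('c')=2, C('d')=3
L[0]='c': occ=0, LF[0]=C('c')+0=2+0=2
L[1]='d': occ=0, LF[1]=C('d')+0=3+0=3
L[2]='d': occ=1, LF[2]=C('d')+1=3+1=4
L[3]='$': occ=0, LF[3]=C('$')+0=0+0=0
L[4]='a': occ=0, LF[4]=C('a')+0=1+0=1

Answer: 2 3 4 0 1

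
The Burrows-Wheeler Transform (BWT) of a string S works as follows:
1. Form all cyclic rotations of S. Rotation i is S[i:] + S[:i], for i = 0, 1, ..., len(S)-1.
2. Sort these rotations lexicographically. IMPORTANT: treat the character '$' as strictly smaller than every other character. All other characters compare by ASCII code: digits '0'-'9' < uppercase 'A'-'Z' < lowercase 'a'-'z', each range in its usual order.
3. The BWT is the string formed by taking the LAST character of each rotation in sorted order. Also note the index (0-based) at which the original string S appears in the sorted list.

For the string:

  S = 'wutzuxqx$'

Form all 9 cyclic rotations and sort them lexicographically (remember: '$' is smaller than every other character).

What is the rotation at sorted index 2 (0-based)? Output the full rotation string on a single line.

All 9 rotations (rotation i = S[i:]+S[:i]):
  rot[0] = wutzuxqx$
  rot[1] = utzuxqx$w
  rot[2] = tzuxqx$wu
  rot[3] = zuxqx$wut
  rot[4] = uxqx$wutz
  rot[5] = xqx$wutzu
  rot[6] = qx$wutzux
  rot[7] = x$wutzuxq
  rot[8] = $wutzuxqx
Sorted (with $ < everything):
  sorted[0] = $wutzuxqx
  sorted[1] = qx$wutzux
  sorted[2] = tzuxqx$wu
  sorted[3] = utzuxqx$w
  sorted[4] = uxqx$wutz
  sorted[5] = wutzuxqx$
  sorted[6] = x$wutzuxq
  sorted[7] = xqx$wutzu
  sorted[8] = zuxqx$wut
sorted[2] = tzuxqx$wu

Answer: tzuxqx$wu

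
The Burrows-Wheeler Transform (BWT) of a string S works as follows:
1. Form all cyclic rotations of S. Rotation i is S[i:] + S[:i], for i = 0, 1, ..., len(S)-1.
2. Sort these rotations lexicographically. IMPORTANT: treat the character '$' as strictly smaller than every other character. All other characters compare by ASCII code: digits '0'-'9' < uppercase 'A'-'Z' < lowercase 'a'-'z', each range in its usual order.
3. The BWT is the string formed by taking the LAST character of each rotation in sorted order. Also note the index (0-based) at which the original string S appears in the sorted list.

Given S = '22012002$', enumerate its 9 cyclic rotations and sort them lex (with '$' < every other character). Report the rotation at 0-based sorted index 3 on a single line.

Answer: 02$220120

Derivation:
All 9 rotations (rotation i = S[i:]+S[:i]):
  rot[0] = 22012002$
  rot[1] = 2012002$2
  rot[2] = 012002$22
  rot[3] = 12002$220
  rot[4] = 2002$2201
  rot[5] = 002$22012
  rot[6] = 02$220120
  rot[7] = 2$2201200
  rot[8] = $22012002
Sorted (with $ < everything):
  sorted[0] = $22012002
  sorted[1] = 002$22012
  sorted[2] = 012002$22
  sorted[3] = 02$220120
  sorted[4] = 12002$220
  sorted[5] = 2$2201200
  sorted[6] = 2002$2201
  sorted[7] = 2012002$2
  sorted[8] = 22012002$
sorted[3] = 02$220120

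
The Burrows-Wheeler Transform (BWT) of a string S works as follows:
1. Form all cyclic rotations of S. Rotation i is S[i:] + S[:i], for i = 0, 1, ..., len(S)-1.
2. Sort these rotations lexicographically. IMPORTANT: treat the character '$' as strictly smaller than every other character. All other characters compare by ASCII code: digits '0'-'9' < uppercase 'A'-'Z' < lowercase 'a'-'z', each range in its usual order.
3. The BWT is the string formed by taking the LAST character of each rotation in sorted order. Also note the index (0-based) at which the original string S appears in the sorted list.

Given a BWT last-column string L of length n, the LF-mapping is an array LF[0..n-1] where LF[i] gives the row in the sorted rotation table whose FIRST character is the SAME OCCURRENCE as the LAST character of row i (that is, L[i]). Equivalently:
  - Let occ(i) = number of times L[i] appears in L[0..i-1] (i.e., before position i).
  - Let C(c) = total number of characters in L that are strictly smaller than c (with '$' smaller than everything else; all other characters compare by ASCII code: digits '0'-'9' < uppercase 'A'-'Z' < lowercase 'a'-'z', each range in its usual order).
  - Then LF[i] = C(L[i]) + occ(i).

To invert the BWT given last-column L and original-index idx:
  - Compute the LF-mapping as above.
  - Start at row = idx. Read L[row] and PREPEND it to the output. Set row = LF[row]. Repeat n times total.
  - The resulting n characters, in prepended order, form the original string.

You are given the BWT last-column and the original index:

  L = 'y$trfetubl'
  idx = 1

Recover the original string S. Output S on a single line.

LF mapping: 9 0 6 5 3 2 7 8 1 4
Walk LF starting at row 1, prepending L[row]:
  step 1: row=1, L[1]='$', prepend. Next row=LF[1]=0
  step 2: row=0, L[0]='y', prepend. Next row=LF[0]=9
  step 3: row=9, L[9]='l', prepend. Next row=LF[9]=4
  step 4: row=4, L[4]='f', prepend. Next row=LF[4]=3
  step 5: row=3, L[3]='r', prepend. Next row=LF[3]=5
  step 6: row=5, L[5]='e', prepend. Next row=LF[5]=2
  step 7: row=2, L[2]='t', prepend. Next row=LF[2]=6
  step 8: row=6, L[6]='t', prepend. Next row=LF[6]=7
  step 9: row=7, L[7]='u', prepend. Next row=LF[7]=8
  step 10: row=8, L[8]='b', prepend. Next row=LF[8]=1
Reversed output: butterfly$

Answer: butterfly$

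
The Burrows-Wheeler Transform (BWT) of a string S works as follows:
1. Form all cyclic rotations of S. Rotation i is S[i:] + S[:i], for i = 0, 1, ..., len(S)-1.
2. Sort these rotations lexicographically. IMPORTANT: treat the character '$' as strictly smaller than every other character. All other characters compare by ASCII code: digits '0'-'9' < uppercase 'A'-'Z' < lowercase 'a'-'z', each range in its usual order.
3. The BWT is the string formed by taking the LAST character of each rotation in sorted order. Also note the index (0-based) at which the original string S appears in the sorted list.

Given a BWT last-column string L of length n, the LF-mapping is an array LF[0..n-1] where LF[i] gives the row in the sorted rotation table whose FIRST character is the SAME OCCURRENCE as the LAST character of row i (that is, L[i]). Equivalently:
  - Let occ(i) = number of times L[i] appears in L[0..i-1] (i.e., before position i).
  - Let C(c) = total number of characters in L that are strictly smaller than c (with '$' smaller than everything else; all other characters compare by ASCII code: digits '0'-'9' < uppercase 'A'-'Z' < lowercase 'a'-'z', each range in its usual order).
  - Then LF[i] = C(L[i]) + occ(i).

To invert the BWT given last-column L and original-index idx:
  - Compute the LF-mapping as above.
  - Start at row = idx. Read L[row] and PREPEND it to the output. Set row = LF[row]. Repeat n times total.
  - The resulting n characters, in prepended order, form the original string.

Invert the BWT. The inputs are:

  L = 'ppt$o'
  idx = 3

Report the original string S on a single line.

LF mapping: 2 3 4 0 1
Walk LF starting at row 3, prepending L[row]:
  step 1: row=3, L[3]='$', prepend. Next row=LF[3]=0
  step 2: row=0, L[0]='p', prepend. Next row=LF[0]=2
  step 3: row=2, L[2]='t', prepend. Next row=LF[2]=4
  step 4: row=4, L[4]='o', prepend. Next row=LF[4]=1
  step 5: row=1, L[1]='p', prepend. Next row=LF[1]=3
Reversed output: potp$

Answer: potp$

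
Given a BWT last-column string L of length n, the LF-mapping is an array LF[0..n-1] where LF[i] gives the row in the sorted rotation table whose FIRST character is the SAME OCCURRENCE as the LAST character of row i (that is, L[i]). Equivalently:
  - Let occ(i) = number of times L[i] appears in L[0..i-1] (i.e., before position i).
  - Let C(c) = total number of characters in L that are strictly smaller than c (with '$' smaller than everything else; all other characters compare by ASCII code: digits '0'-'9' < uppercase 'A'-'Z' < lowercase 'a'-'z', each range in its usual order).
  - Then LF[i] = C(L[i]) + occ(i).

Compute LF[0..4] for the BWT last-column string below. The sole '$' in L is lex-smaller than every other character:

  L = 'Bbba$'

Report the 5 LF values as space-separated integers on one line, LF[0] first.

Answer: 1 3 4 2 0

Derivation:
Char counts: '$':1, 'B':1, 'a':1, 'b':2
C (first-col start): C('$')=0, C('B')=1, C('a')=2, C('b')=3
L[0]='B': occ=0, LF[0]=C('B')+0=1+0=1
L[1]='b': occ=0, LF[1]=C('b')+0=3+0=3
L[2]='b': occ=1, LF[2]=C('b')+1=3+1=4
L[3]='a': occ=0, LF[3]=C('a')+0=2+0=2
L[4]='$': occ=0, LF[4]=C('$')+0=0+0=0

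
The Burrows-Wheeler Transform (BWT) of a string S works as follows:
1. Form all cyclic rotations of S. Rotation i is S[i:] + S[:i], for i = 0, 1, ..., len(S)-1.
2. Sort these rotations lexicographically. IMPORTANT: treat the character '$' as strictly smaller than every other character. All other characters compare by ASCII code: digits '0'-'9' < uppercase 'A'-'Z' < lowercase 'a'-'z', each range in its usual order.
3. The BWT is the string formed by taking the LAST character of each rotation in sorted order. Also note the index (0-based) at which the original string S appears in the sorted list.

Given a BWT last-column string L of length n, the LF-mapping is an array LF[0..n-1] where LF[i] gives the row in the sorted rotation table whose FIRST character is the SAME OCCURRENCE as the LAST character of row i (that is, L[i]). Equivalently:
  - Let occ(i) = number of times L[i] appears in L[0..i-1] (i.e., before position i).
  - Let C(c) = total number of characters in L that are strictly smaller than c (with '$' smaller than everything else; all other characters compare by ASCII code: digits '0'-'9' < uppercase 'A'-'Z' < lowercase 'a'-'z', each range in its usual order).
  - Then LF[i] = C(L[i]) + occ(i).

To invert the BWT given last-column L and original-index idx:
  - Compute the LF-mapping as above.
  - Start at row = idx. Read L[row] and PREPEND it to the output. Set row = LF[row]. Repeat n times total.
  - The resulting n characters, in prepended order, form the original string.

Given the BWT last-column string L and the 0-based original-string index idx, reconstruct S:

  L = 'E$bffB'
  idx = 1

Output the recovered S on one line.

LF mapping: 2 0 3 4 5 1
Walk LF starting at row 1, prepending L[row]:
  step 1: row=1, L[1]='$', prepend. Next row=LF[1]=0
  step 2: row=0, L[0]='E', prepend. Next row=LF[0]=2
  step 3: row=2, L[2]='b', prepend. Next row=LF[2]=3
  step 4: row=3, L[3]='f', prepend. Next row=LF[3]=4
  step 5: row=4, L[4]='f', prepend. Next row=LF[4]=5
  step 6: row=5, L[5]='B', prepend. Next row=LF[5]=1
Reversed output: BffbE$

Answer: BffbE$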